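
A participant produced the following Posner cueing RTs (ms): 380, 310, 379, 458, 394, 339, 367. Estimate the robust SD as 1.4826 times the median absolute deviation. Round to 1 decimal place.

22.2 ms

Sorted: 310, 339, 367, 379, 380, 394, 458 → median = 379
|x − 379| sorted: 0, 1, 12, 15, 40, 69, 79 → MAD = 15
Robust SD ≈ 1.4826 × 15 = 22.239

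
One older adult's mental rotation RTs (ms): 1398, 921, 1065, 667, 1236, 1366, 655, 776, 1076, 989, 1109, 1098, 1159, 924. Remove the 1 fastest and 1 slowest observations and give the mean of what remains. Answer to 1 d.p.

1032.2 ms

Sorted: 655, 667, 776, 921, 924, 989, 1065, 1076, 1098, 1109, 1159, 1236, 1366, 1398
Drop lowest 1 (655) and highest 1 (1398)
Remaining (n=12): Σ = 12386, mean = 12386/12 = 1032.167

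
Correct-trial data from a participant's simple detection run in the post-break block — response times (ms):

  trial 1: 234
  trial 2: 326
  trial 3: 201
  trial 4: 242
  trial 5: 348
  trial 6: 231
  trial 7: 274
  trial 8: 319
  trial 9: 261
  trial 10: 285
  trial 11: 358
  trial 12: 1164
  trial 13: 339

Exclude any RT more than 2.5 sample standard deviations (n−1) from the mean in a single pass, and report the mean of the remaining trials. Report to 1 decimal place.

284.8 ms

n = 13, ΣRT = 4582, M = 352.462
Σ(x−M)² = 743647.23; s = √(743647.23/12) = 248.939
Cutoffs: 352.462 ± 2.5·248.939 → [-269.9, 974.8]
Outside: 1164 → excluded.
Retained (n=12): Σ = 3418, mean = 3418/12 = 284.833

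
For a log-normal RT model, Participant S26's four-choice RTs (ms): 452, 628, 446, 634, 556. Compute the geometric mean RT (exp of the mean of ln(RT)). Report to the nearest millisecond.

ln(RT): 6.1137, 6.4425, 6.1003, 6.4520, 6.3208
Mean ln(RT) = 31.4294/5 = 6.28587
Geometric mean = exp(6.28587) = 536.93 ms

537 ms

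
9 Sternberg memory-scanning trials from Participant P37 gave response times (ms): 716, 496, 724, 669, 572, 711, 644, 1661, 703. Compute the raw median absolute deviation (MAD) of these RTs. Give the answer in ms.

34 ms

Sorted: 496, 572, 644, 669, 703, 711, 716, 724, 1661 → median = 703
|x − 703|: 13, 207, 21, 34, 131, 8, 59, 958, 0
Sorted deviations: 0, 8, 13, 21, 34, 59, 131, 207, 958 → MAD = 34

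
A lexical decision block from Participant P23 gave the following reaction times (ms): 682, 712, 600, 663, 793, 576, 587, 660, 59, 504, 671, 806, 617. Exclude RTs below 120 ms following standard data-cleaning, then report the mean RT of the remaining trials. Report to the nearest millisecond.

Excluded: 59
Retained (n=12): Σ = 7871
Mean = 7871/12 = 655.9167

656 ms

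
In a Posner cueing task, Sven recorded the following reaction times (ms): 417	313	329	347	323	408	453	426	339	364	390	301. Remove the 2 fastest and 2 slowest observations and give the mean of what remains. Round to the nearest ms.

Sorted: 301, 313, 323, 329, 339, 347, 364, 390, 408, 417, 426, 453
Drop lowest 2 (301, 313) and highest 2 (426, 453)
Remaining (n=8): Σ = 2917, mean = 2917/8 = 364.625

365 ms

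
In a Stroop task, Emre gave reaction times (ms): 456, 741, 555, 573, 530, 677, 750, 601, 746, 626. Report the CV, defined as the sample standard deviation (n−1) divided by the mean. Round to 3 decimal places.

0.162

n = 10, Σ = 6255, M = 625.5000
Σ(x−M)² = 92190.500; s = √(92190.500/9) = 101.2096
CV = 101.2096 / 625.5000 = 0.16181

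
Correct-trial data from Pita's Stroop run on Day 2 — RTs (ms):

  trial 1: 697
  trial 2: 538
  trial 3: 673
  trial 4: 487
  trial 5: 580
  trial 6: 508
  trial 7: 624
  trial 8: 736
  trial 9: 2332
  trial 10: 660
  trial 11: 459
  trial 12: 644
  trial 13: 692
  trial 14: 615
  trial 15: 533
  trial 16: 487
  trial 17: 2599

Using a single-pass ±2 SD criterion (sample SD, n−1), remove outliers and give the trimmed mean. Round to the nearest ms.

596 ms

n = 17, ΣRT = 13864, M = 815.529
Σ(x−M)² = 6316776.24; s = √(6316776.24/16) = 628.330
Cutoffs: 815.529 ± 2·628.330 → [-441.1, 2072.2]
Outside: 2332, 2599 → excluded.
Retained (n=15): Σ = 8933, mean = 8933/15 = 595.533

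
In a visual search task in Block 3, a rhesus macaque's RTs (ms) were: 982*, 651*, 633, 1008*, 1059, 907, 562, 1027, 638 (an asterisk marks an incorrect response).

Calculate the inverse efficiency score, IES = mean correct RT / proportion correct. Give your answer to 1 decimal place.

Correct trials (n=6): 633, 1059, 907, 562, 1027, 638
Mean correct RT = 4826/6 = 804.3333 ms
Proportion correct = 6/9
IES = 804.3333 / (6/9) = 1206.500 ms

1206.5 ms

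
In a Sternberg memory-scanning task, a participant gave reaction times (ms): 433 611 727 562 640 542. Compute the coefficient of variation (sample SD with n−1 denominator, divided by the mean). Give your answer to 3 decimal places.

0.170

n = 6, Σ = 3515, M = 585.8333
Σ(x−M)² = 49342.833; s = √(49342.833/5) = 99.3407
CV = 99.3407 / 585.8333 = 0.16957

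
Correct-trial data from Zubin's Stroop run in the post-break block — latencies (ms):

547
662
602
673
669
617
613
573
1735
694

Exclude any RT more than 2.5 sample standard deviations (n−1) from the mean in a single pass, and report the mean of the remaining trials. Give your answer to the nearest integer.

628 ms

n = 10, ΣRT = 7385, M = 738.500
Σ(x−M)² = 1123172.50; s = √(1123172.50/9) = 353.266
Cutoffs: 738.500 ± 2.5·353.266 → [-144.7, 1621.7]
Outside: 1735 → excluded.
Retained (n=9): Σ = 5650, mean = 5650/9 = 627.778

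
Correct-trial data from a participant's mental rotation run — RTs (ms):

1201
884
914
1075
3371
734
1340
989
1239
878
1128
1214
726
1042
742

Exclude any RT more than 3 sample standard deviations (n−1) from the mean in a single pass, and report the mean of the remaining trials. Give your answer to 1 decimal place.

n = 15, ΣRT = 17477, M = 1165.133
Σ(x−M)² = 5743549.73; s = √(5743549.73/14) = 640.510
Cutoffs: 1165.133 ± 3·640.510 → [-756.4, 3086.7]
Outside: 3371 → excluded.
Retained (n=14): Σ = 14106, mean = 14106/14 = 1007.571

1007.6 ms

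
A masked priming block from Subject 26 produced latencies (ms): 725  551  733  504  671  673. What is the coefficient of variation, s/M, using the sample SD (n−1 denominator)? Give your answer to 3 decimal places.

n = 6, Σ = 3857, M = 642.8333
Σ(x−M)² = 44292.833; s = √(44292.833/5) = 94.1200
CV = 94.1200 / 642.8333 = 0.14641

0.146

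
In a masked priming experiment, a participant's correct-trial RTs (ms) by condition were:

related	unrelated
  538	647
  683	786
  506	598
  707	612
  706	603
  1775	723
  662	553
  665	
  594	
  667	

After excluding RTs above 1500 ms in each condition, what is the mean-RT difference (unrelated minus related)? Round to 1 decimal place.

related: exclude 1775
M(related) = 5728/9 = 636.444
M(unrelated) = 4522/7 = 646.000
Difference = 646.000 − 636.444 = 9.556 ms

9.6 ms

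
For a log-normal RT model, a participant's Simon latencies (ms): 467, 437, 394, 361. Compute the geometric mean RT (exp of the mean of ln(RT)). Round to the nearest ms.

ln(RT): 6.1463, 6.0799, 5.9764, 5.8889
Mean ln(RT) = 24.0915/4 = 6.02287
Geometric mean = exp(6.02287) = 412.76 ms

413 ms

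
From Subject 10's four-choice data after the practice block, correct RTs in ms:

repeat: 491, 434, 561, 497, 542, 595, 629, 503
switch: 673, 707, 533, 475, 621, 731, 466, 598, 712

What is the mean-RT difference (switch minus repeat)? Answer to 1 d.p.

M(repeat) = 4252/8 = 531.500
M(switch) = 5516/9 = 612.889
Difference = 612.889 − 531.500 = 81.389 ms

81.4 ms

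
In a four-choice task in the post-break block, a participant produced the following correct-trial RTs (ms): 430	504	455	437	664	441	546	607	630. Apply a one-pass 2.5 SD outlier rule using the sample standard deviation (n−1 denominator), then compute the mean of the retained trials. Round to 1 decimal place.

n = 9, ΣRT = 4714, M = 523.778
Σ(x−M)² = 66663.56; s = √(66663.56/8) = 91.285
Cutoffs: 523.778 ± 2.5·91.285 → [295.6, 752.0]
No RTs fall outside the cutoffs; all 9 retained. Mean = 4714/9 = 523.778

523.8 ms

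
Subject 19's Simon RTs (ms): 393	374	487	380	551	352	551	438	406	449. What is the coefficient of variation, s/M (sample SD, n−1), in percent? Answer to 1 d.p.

n = 10, Σ = 4381, M = 438.1000
Σ(x−M)² = 45964.900; s = √(45964.900/9) = 71.4648
CV = 71.4648 / 438.1000 = 0.16312 = 16.312%

16.3%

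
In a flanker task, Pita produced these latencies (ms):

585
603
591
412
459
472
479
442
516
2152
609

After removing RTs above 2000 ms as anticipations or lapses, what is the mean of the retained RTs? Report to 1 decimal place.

516.8 ms

Excluded: 2152
Retained (n=10): Σ = 5168
Mean = 5168/10 = 516.8000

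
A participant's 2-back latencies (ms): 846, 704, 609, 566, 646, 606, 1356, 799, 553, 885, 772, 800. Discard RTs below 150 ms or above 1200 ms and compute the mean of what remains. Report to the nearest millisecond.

Excluded: 1356
Retained (n=11): Σ = 7786
Mean = 7786/11 = 707.8182

708 ms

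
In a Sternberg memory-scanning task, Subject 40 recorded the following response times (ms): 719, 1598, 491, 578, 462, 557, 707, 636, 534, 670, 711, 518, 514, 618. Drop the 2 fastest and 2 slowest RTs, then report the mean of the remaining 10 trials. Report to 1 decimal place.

Sorted: 462, 491, 514, 518, 534, 557, 578, 618, 636, 670, 707, 711, 719, 1598
Drop lowest 2 (462, 491) and highest 2 (719, 1598)
Remaining (n=10): Σ = 6043, mean = 6043/10 = 604.300

604.3 ms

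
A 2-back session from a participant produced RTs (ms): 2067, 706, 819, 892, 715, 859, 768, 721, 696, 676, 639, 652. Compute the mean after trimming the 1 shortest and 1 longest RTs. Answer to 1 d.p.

750.4 ms

Sorted: 639, 652, 676, 696, 706, 715, 721, 768, 819, 859, 892, 2067
Drop lowest 1 (639) and highest 1 (2067)
Remaining (n=10): Σ = 7504, mean = 7504/10 = 750.400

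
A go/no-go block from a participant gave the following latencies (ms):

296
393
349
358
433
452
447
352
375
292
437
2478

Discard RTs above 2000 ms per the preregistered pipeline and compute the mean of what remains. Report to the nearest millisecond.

380 ms

Excluded: 2478
Retained (n=11): Σ = 4184
Mean = 4184/11 = 380.3636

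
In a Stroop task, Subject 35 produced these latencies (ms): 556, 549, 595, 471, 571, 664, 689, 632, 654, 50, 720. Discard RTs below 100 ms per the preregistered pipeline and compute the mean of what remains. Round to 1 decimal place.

610.1 ms

Excluded: 50
Retained (n=10): Σ = 6101
Mean = 6101/10 = 610.1000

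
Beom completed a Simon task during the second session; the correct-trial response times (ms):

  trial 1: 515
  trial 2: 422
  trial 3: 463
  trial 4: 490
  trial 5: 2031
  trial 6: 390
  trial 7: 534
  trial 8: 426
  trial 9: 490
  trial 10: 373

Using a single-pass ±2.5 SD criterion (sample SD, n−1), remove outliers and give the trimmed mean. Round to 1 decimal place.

n = 10, ΣRT = 6134, M = 613.400
Σ(x−M)² = 2258104.40; s = √(2258104.40/9) = 500.900
Cutoffs: 613.400 ± 2.5·500.900 → [-638.8, 1865.6]
Outside: 2031 → excluded.
Retained (n=9): Σ = 4103, mean = 4103/9 = 455.889

455.9 ms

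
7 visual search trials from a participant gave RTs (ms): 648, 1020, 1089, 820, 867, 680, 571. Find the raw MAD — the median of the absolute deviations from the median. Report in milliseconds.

172 ms

Sorted: 571, 648, 680, 820, 867, 1020, 1089 → median = 820
|x − 820|: 172, 200, 269, 0, 47, 140, 249
Sorted deviations: 0, 47, 140, 172, 200, 249, 269 → MAD = 172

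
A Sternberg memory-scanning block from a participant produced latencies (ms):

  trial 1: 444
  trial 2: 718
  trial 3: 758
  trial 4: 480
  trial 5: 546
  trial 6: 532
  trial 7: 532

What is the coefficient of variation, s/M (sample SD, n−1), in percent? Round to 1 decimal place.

20.7%

n = 7, Σ = 4010, M = 572.8571
Σ(x−M)² = 84630.857; s = √(84630.857/6) = 118.7651
CV = 118.7651 / 572.8571 = 0.20732 = 20.732%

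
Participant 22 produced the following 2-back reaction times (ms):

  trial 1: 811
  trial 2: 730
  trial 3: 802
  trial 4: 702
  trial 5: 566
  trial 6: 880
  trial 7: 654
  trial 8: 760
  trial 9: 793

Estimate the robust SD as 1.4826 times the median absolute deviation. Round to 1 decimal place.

75.6 ms

Sorted: 566, 654, 702, 730, 760, 793, 802, 811, 880 → median = 760
|x − 760| sorted: 0, 30, 33, 42, 51, 58, 106, 120, 194 → MAD = 51
Robust SD ≈ 1.4826 × 51 = 75.613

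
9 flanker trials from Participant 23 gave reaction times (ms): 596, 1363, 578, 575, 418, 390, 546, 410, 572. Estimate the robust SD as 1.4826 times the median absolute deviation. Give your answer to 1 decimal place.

Sorted: 390, 410, 418, 546, 572, 575, 578, 596, 1363 → median = 572
|x − 572| sorted: 0, 3, 6, 24, 26, 154, 162, 182, 791 → MAD = 26
Robust SD ≈ 1.4826 × 26 = 38.548

38.5 ms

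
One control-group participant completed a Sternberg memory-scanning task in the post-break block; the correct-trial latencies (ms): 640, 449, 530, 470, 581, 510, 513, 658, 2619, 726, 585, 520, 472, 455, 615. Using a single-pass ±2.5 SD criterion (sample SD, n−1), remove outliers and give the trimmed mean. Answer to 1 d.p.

551.7 ms

n = 15, ΣRT = 10343, M = 689.533
Σ(x−M)² = 4081847.73; s = √(4081847.73/14) = 539.963
Cutoffs: 689.533 ± 2.5·539.963 → [-660.4, 2039.4]
Outside: 2619 → excluded.
Retained (n=14): Σ = 7724, mean = 7724/14 = 551.714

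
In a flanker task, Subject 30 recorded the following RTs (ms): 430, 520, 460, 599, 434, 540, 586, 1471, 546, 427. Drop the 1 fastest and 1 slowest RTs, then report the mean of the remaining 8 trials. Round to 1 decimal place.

Sorted: 427, 430, 434, 460, 520, 540, 546, 586, 599, 1471
Drop lowest 1 (427) and highest 1 (1471)
Remaining (n=8): Σ = 4115, mean = 4115/8 = 514.375

514.4 ms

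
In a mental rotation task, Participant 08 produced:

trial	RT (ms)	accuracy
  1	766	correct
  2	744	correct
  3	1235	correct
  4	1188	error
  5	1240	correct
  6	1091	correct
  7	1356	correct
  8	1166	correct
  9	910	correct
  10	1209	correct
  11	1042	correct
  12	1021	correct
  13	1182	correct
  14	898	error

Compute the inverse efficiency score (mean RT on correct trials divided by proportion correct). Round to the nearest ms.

Correct trials (n=12): 766, 744, 1235, 1240, 1091, 1356, 1166, 910, 1209, 1042, 1021, 1182
Mean correct RT = 12962/12 = 1080.1667 ms
Proportion correct = 12/14
IES = 1080.1667 / (12/14) = 1260.194 ms

1260 ms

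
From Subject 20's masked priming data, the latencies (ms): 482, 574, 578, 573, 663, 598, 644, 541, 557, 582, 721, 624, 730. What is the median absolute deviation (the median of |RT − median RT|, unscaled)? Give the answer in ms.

41 ms

Sorted: 482, 541, 557, 573, 574, 578, 582, 598, 624, 644, 663, 721, 730 → median = 582
|x − 582|: 100, 8, 4, 9, 81, 16, 62, 41, 25, 0, 139, 42, 148
Sorted deviations: 0, 4, 8, 9, 16, 25, 41, 42, 62, 81, 100, 139, 148 → MAD = 41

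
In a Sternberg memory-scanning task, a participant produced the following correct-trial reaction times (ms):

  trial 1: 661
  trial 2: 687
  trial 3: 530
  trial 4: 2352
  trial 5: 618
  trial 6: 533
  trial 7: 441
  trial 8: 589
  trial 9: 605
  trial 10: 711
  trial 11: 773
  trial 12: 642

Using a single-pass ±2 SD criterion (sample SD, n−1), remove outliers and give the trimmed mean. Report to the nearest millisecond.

n = 12, ΣRT = 9142, M = 761.833
Σ(x−M)² = 2845667.67; s = √(2845667.67/11) = 508.623
Cutoffs: 761.833 ± 2·508.623 → [-255.4, 1779.1]
Outside: 2352 → excluded.
Retained (n=11): Σ = 6790, mean = 6790/11 = 617.273

617 ms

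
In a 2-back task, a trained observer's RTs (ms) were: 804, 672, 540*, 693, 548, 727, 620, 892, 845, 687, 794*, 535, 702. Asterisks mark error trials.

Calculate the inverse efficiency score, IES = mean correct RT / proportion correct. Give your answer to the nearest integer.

Correct trials (n=11): 804, 672, 693, 548, 727, 620, 892, 845, 687, 535, 702
Mean correct RT = 7725/11 = 702.2727 ms
Proportion correct = 11/13
IES = 702.2727 / (11/13) = 829.959 ms

830 ms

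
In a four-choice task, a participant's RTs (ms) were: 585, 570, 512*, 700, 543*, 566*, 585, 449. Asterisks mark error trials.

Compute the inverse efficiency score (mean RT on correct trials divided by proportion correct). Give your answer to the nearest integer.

Correct trials (n=5): 585, 570, 700, 585, 449
Mean correct RT = 2889/5 = 577.8000 ms
Proportion correct = 5/8
IES = 577.8000 / (5/8) = 924.480 ms

924 ms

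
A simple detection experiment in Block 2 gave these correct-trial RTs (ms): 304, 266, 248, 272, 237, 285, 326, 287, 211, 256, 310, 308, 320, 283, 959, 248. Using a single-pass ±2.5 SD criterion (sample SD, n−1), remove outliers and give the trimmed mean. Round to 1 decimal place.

n = 16, ΣRT = 5120, M = 320.000
Σ(x−M)² = 450994.00; s = √(450994.00/15) = 173.396
Cutoffs: 320.000 ± 2.5·173.396 → [-113.5, 753.5]
Outside: 959 → excluded.
Retained (n=15): Σ = 4161, mean = 4161/15 = 277.400

277.4 ms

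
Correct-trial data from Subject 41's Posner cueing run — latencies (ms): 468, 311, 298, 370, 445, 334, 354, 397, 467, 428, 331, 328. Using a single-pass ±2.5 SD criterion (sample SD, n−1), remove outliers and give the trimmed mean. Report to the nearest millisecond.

n = 12, ΣRT = 4531, M = 377.583
Σ(x−M)² = 41542.92; s = √(41542.92/11) = 61.454
Cutoffs: 377.583 ± 2.5·61.454 → [223.9, 531.2]
No RTs fall outside the cutoffs; all 12 retained. Mean = 4531/12 = 377.583

378 ms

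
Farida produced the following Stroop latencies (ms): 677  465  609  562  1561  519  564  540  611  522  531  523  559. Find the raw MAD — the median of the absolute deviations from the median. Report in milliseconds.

Sorted: 465, 519, 522, 523, 531, 540, 559, 562, 564, 609, 611, 677, 1561 → median = 559
|x − 559|: 118, 94, 50, 3, 1002, 40, 5, 19, 52, 37, 28, 36, 0
Sorted deviations: 0, 3, 5, 19, 28, 36, 37, 40, 50, 52, 94, 118, 1002 → MAD = 37

37 ms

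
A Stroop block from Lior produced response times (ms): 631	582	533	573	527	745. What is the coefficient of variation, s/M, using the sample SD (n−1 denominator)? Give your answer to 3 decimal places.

0.135

n = 6, Σ = 3591, M = 598.5000
Σ(x−M)² = 32843.500; s = √(32843.500/5) = 81.0475
CV = 81.0475 / 598.5000 = 0.13542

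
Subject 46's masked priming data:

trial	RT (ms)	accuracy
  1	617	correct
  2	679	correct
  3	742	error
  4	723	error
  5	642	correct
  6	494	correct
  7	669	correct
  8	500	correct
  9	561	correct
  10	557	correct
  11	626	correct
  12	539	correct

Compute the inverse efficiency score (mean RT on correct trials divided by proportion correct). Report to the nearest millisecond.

Correct trials (n=10): 617, 679, 642, 494, 669, 500, 561, 557, 626, 539
Mean correct RT = 5884/10 = 588.4000 ms
Proportion correct = 10/12
IES = 588.4000 / (10/12) = 706.080 ms

706 ms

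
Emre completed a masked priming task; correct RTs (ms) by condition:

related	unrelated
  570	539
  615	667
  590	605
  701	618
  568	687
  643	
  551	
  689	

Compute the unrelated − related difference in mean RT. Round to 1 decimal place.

7.3 ms

M(related) = 4927/8 = 615.875
M(unrelated) = 3116/5 = 623.200
Difference = 623.200 − 615.875 = 7.325 ms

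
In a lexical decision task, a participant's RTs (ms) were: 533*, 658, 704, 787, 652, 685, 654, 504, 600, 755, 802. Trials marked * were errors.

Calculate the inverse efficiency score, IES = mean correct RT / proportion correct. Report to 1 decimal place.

Correct trials (n=10): 658, 704, 787, 652, 685, 654, 504, 600, 755, 802
Mean correct RT = 6801/10 = 680.1000 ms
Proportion correct = 10/11
IES = 680.1000 / (10/11) = 748.110 ms

748.1 ms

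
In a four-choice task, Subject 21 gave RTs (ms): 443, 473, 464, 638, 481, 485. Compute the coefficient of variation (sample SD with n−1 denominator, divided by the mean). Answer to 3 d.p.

n = 6, Σ = 2984, M = 497.3333
Σ(x−M)² = 24861.333; s = √(24861.333/5) = 70.5143
CV = 70.5143 / 497.3333 = 0.14178

0.142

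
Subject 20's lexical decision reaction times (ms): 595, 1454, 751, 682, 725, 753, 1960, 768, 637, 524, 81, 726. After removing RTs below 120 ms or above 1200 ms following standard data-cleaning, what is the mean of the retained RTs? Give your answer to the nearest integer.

685 ms

Excluded: 81, 1454, 1960
Retained (n=9): Σ = 6161
Mean = 6161/9 = 684.5556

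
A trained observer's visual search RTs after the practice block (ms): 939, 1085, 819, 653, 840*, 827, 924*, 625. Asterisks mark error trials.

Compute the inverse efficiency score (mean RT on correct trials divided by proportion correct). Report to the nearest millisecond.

1100 ms

Correct trials (n=6): 939, 1085, 819, 653, 827, 625
Mean correct RT = 4948/6 = 824.6667 ms
Proportion correct = 6/8
IES = 824.6667 / (6/8) = 1099.556 ms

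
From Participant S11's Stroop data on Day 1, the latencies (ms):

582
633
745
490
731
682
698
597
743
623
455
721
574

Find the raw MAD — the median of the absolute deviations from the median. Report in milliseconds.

Sorted: 455, 490, 574, 582, 597, 623, 633, 682, 698, 721, 731, 743, 745 → median = 633
|x − 633|: 51, 0, 112, 143, 98, 49, 65, 36, 110, 10, 178, 88, 59
Sorted deviations: 0, 10, 36, 49, 51, 59, 65, 88, 98, 110, 112, 143, 178 → MAD = 65

65 ms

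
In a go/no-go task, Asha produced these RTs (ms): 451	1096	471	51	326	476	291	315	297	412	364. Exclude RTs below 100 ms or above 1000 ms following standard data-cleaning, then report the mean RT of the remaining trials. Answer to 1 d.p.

Excluded: 51, 1096
Retained (n=9): Σ = 3403
Mean = 3403/9 = 378.1111

378.1 ms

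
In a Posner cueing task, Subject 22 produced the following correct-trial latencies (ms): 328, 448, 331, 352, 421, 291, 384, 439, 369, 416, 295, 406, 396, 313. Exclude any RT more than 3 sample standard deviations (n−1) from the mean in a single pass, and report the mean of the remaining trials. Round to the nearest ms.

371 ms

n = 14, ΣRT = 5189, M = 370.643
Σ(x−M)² = 36449.21; s = √(36449.21/13) = 52.951
Cutoffs: 370.643 ± 3·52.951 → [211.8, 529.5]
No RTs fall outside the cutoffs; all 14 retained. Mean = 5189/14 = 370.643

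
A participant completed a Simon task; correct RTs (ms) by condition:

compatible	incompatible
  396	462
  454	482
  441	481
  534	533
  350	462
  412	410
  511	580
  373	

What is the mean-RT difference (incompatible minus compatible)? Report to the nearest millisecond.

53 ms

M(compatible) = 3471/8 = 433.875
M(incompatible) = 3410/7 = 487.143
Difference = 487.143 − 433.875 = 53.268 ms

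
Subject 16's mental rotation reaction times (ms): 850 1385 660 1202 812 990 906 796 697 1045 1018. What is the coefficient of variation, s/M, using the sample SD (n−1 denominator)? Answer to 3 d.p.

n = 11, Σ = 10361, M = 941.9091
Σ(x−M)² = 470062.909; s = √(470062.909/10) = 216.8093
CV = 216.8093 / 941.9091 = 0.23018

0.230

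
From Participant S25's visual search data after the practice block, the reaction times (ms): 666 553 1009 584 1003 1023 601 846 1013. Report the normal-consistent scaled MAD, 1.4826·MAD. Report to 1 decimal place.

262.4 ms

Sorted: 553, 584, 601, 666, 846, 1003, 1009, 1013, 1023 → median = 846
|x − 846| sorted: 0, 157, 163, 167, 177, 180, 245, 262, 293 → MAD = 177
Robust SD ≈ 1.4826 × 177 = 262.420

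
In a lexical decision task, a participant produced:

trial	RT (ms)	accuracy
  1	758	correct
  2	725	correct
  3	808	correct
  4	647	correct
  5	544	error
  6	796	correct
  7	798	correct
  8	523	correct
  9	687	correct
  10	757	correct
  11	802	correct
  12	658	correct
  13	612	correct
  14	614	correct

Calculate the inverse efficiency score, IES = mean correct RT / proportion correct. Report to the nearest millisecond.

Correct trials (n=13): 758, 725, 808, 647, 796, 798, 523, 687, 757, 802, 658, 612, 614
Mean correct RT = 9185/13 = 706.5385 ms
Proportion correct = 13/14
IES = 706.5385 / (13/14) = 760.888 ms

761 ms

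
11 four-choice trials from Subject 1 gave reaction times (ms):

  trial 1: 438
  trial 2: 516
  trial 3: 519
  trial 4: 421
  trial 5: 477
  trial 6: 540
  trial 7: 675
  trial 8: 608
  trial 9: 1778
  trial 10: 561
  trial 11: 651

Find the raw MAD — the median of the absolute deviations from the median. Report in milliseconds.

68 ms

Sorted: 421, 438, 477, 516, 519, 540, 561, 608, 651, 675, 1778 → median = 540
|x − 540|: 102, 24, 21, 119, 63, 0, 135, 68, 1238, 21, 111
Sorted deviations: 0, 21, 21, 24, 63, 68, 102, 111, 119, 135, 1238 → MAD = 68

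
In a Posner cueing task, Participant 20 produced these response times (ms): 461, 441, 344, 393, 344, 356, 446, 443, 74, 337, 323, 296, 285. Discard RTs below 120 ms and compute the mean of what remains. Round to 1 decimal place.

372.4 ms

Excluded: 74
Retained (n=12): Σ = 4469
Mean = 4469/12 = 372.4167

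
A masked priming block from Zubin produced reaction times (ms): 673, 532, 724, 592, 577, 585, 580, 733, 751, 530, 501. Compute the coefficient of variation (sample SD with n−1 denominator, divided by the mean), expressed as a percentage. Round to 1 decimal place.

14.4%

n = 11, Σ = 6778, M = 616.1818
Σ(x−M)² = 78857.636; s = √(78857.636/10) = 88.8018
CV = 88.8018 / 616.1818 = 0.14412 = 14.412%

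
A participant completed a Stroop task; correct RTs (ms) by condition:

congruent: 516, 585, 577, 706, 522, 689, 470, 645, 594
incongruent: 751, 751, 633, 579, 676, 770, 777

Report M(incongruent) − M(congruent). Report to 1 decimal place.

116.0 ms

M(congruent) = 5304/9 = 589.333
M(incongruent) = 4937/7 = 705.286
Difference = 705.286 − 589.333 = 115.952 ms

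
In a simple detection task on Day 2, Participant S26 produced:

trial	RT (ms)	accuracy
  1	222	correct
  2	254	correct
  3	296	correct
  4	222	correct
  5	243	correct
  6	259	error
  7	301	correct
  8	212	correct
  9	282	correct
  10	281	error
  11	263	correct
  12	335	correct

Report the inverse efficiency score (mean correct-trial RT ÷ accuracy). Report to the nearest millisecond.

Correct trials (n=10): 222, 254, 296, 222, 243, 301, 212, 282, 263, 335
Mean correct RT = 2630/10 = 263.0000 ms
Proportion correct = 10/12
IES = 263.0000 / (10/12) = 315.600 ms

316 ms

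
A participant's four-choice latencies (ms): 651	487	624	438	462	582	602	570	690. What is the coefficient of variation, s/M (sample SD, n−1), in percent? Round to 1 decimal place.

n = 9, Σ = 5106, M = 567.3333
Σ(x−M)² = 60958.000; s = √(60958.000/8) = 87.2912
CV = 87.2912 / 567.3333 = 0.15386 = 15.386%

15.4%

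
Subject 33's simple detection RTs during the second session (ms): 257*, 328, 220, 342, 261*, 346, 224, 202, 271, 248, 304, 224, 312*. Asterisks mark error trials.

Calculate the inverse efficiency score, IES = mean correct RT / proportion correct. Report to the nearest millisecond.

352 ms

Correct trials (n=10): 328, 220, 342, 346, 224, 202, 271, 248, 304, 224
Mean correct RT = 2709/10 = 270.9000 ms
Proportion correct = 10/13
IES = 270.9000 / (10/13) = 352.170 ms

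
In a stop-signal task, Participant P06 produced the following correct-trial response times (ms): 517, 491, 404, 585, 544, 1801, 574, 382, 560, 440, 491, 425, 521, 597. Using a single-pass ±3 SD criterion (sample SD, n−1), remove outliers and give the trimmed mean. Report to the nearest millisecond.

n = 14, ΣRT = 8332, M = 595.143
Σ(x−M)² = 1626773.71; s = √(1626773.71/13) = 353.746
Cutoffs: 595.143 ± 3·353.746 → [-466.1, 1656.4]
Outside: 1801 → excluded.
Retained (n=13): Σ = 6531, mean = 6531/13 = 502.385

502 ms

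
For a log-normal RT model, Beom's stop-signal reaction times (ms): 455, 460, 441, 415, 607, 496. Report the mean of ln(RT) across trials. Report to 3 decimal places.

6.164

ln(RT): 6.1203, 6.1312, 6.0890, 6.0283, 6.4085, 6.2066
Σ ln(RT) = 36.9840
Mean = 36.9840/6 = 6.16399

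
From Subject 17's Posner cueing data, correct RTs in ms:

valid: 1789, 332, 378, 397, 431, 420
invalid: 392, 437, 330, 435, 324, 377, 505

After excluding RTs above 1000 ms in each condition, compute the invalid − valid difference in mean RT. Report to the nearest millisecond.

valid: exclude 1789
M(valid) = 1958/5 = 391.600
M(invalid) = 2800/7 = 400.000
Difference = 400.000 − 391.600 = 8.400 ms

8 ms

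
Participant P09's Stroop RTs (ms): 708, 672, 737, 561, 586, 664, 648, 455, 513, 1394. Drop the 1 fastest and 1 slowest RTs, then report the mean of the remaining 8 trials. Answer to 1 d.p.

636.1 ms

Sorted: 455, 513, 561, 586, 648, 664, 672, 708, 737, 1394
Drop lowest 1 (455) and highest 1 (1394)
Remaining (n=8): Σ = 5089, mean = 5089/8 = 636.125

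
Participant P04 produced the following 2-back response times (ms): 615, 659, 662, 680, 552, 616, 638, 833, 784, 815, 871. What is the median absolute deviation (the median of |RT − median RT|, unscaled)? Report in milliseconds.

Sorted: 552, 615, 616, 638, 659, 662, 680, 784, 815, 833, 871 → median = 662
|x − 662|: 47, 3, 0, 18, 110, 46, 24, 171, 122, 153, 209
Sorted deviations: 0, 3, 18, 24, 46, 47, 110, 122, 153, 171, 209 → MAD = 47

47 ms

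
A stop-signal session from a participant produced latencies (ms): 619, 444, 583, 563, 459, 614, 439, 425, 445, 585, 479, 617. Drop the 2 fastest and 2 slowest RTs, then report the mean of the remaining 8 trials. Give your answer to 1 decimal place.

521.5 ms

Sorted: 425, 439, 444, 445, 459, 479, 563, 583, 585, 614, 617, 619
Drop lowest 2 (425, 439) and highest 2 (617, 619)
Remaining (n=8): Σ = 4172, mean = 4172/8 = 521.500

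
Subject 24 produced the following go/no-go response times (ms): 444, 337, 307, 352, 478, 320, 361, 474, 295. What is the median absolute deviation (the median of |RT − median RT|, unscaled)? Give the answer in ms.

45 ms

Sorted: 295, 307, 320, 337, 352, 361, 444, 474, 478 → median = 352
|x − 352|: 92, 15, 45, 0, 126, 32, 9, 122, 57
Sorted deviations: 0, 9, 15, 32, 45, 57, 92, 122, 126 → MAD = 45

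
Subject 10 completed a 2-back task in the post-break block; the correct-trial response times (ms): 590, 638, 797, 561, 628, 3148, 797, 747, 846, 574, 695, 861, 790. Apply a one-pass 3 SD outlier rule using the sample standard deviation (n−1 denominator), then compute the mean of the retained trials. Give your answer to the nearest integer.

n = 13, ΣRT = 11672, M = 897.846
Σ(x−M)² = 5616557.69; s = √(5616557.69/12) = 684.139
Cutoffs: 897.846 ± 3·684.139 → [-1154.6, 2950.3]
Outside: 3148 → excluded.
Retained (n=12): Σ = 8524, mean = 8524/12 = 710.333

710 ms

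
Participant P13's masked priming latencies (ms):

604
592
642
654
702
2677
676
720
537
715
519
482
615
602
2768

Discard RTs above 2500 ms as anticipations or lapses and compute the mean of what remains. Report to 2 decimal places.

620.00 ms

Excluded: 2677, 2768
Retained (n=13): Σ = 8060
Mean = 8060/13 = 620.0000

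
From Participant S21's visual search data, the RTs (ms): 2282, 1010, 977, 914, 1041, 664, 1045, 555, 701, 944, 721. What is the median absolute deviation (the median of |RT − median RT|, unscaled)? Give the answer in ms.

Sorted: 555, 664, 701, 721, 914, 944, 977, 1010, 1041, 1045, 2282 → median = 944
|x − 944|: 1338, 66, 33, 30, 97, 280, 101, 389, 243, 0, 223
Sorted deviations: 0, 30, 33, 66, 97, 101, 223, 243, 280, 389, 1338 → MAD = 101

101 ms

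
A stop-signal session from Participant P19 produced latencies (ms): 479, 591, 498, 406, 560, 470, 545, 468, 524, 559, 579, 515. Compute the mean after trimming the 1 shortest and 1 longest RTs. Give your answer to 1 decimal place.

Sorted: 406, 468, 470, 479, 498, 515, 524, 545, 559, 560, 579, 591
Drop lowest 1 (406) and highest 1 (591)
Remaining (n=10): Σ = 5197, mean = 5197/10 = 519.700

519.7 ms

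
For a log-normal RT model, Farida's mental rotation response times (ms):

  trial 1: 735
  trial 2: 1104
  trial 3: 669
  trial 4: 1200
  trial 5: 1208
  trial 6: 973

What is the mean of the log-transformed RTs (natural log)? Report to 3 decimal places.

ln(RT): 6.5999, 7.0067, 6.5058, 7.0901, 7.0967, 6.8804
Σ ln(RT) = 41.1795
Mean = 41.1795/6 = 6.86326

6.863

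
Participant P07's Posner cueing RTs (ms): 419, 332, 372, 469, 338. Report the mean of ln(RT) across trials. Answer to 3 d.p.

ln(RT): 6.0379, 5.8051, 5.9189, 6.1506, 5.8230
Σ ln(RT) = 29.7355
Mean = 29.7355/5 = 5.94711

5.947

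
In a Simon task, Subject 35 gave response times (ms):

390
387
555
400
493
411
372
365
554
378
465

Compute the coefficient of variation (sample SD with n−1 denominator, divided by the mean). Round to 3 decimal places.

0.165

n = 11, Σ = 4770, M = 433.6364
Σ(x−M)² = 51052.545; s = √(51052.545/10) = 71.4511
CV = 71.4511 / 433.6364 = 0.16477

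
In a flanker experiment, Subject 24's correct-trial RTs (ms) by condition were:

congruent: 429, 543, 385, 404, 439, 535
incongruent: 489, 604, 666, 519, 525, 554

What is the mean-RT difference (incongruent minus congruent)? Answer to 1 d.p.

M(congruent) = 2735/6 = 455.833
M(incongruent) = 3357/6 = 559.500
Difference = 559.500 − 455.833 = 103.667 ms

103.7 ms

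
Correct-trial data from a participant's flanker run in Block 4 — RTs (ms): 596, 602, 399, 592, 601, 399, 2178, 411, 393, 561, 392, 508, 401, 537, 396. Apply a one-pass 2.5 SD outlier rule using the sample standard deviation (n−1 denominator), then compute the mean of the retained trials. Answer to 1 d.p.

484.9 ms

n = 15, ΣRT = 8966, M = 597.733
Σ(x−M)² = 2787898.93; s = √(2787898.93/14) = 446.246
Cutoffs: 597.733 ± 2.5·446.246 → [-517.9, 1713.3]
Outside: 2178 → excluded.
Retained (n=14): Σ = 6788, mean = 6788/14 = 484.857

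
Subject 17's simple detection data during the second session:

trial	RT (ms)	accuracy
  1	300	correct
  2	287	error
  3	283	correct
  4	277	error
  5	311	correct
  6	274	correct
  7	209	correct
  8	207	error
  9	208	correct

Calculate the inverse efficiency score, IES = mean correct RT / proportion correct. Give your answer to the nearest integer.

396 ms

Correct trials (n=6): 300, 283, 311, 274, 209, 208
Mean correct RT = 1585/6 = 264.1667 ms
Proportion correct = 6/9
IES = 264.1667 / (6/9) = 396.250 ms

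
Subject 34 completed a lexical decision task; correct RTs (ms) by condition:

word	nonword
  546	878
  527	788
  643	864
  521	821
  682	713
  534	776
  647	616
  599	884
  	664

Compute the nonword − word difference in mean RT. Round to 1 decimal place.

M(word) = 4699/8 = 587.375
M(nonword) = 7004/9 = 778.222
Difference = 778.222 − 587.375 = 190.847 ms

190.8 ms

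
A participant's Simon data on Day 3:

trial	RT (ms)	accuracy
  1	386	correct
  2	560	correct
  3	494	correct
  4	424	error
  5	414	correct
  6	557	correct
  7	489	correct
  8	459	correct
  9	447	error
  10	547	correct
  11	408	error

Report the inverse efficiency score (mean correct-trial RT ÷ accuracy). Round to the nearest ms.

Correct trials (n=8): 386, 560, 494, 414, 557, 489, 459, 547
Mean correct RT = 3906/8 = 488.2500 ms
Proportion correct = 8/11
IES = 488.2500 / (8/11) = 671.344 ms

671 ms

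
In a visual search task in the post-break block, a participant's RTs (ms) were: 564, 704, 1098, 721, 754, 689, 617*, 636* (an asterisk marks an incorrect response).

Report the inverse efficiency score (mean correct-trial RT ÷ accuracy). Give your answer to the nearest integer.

Correct trials (n=6): 564, 704, 1098, 721, 754, 689
Mean correct RT = 4530/6 = 755.0000 ms
Proportion correct = 6/8
IES = 755.0000 / (6/8) = 1006.667 ms

1007 ms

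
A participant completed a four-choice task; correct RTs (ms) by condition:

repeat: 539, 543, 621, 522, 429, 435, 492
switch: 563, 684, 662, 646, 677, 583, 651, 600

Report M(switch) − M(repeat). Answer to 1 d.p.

M(repeat) = 3581/7 = 511.571
M(switch) = 5066/8 = 633.250
Difference = 633.250 − 511.571 = 121.679 ms

121.7 ms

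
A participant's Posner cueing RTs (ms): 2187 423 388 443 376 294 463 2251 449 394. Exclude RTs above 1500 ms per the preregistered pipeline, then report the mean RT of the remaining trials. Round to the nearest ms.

404 ms

Excluded: 2187, 2251
Retained (n=8): Σ = 3230
Mean = 3230/8 = 403.7500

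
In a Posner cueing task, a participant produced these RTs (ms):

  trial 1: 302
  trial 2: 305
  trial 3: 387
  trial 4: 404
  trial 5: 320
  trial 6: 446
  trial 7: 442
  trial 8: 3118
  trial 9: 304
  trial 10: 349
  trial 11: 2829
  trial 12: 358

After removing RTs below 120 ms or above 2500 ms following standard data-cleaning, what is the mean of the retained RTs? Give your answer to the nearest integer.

Excluded: 2829, 3118
Retained (n=10): Σ = 3617
Mean = 3617/10 = 361.7000

362 ms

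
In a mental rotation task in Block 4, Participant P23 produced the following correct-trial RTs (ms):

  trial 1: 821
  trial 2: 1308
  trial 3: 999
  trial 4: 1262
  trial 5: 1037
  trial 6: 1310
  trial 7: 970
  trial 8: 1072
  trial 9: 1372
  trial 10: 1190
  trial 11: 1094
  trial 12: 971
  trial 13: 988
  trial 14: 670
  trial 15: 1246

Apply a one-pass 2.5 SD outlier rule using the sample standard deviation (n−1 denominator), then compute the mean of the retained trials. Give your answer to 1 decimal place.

1087.3 ms

n = 15, ΣRT = 16310, M = 1087.333
Σ(x−M)² = 538417.33; s = √(538417.33/14) = 196.108
Cutoffs: 1087.333 ± 2.5·196.108 → [597.1, 1577.6]
No RTs fall outside the cutoffs; all 15 retained. Mean = 16310/15 = 1087.333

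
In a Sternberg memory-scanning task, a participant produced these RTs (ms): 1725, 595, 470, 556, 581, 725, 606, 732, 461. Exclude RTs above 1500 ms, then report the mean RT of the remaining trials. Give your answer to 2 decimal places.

590.75 ms

Excluded: 1725
Retained (n=8): Σ = 4726
Mean = 4726/8 = 590.7500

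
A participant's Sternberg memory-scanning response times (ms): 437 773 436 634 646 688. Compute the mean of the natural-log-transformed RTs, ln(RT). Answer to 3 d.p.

ln(RT): 6.0799, 6.6503, 6.0776, 6.4520, 6.4708, 6.5338
Σ ln(RT) = 38.2645
Mean = 38.2645/6 = 6.37742

6.377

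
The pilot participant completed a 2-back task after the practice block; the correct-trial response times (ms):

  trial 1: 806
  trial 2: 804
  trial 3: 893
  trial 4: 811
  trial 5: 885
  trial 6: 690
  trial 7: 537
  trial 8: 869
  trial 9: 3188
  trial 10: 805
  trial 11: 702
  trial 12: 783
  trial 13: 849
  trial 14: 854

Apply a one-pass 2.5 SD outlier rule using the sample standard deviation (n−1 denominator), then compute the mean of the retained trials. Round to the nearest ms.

791 ms

n = 14, ΣRT = 13476, M = 962.571
Σ(x−M)² = 5449843.43; s = √(5449843.43/13) = 647.471
Cutoffs: 962.571 ± 2.5·647.471 → [-656.1, 2581.2]
Outside: 3188 → excluded.
Retained (n=13): Σ = 10288, mean = 10288/13 = 791.385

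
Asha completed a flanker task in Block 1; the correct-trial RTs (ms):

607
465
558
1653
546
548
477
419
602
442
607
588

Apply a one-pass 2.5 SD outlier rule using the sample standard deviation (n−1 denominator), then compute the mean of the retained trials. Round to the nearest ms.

533 ms

n = 12, ΣRT = 7512, M = 626.000
Σ(x−M)² = 1199406.00; s = √(1199406.00/11) = 330.207
Cutoffs: 626.000 ± 2.5·330.207 → [-199.5, 1451.5]
Outside: 1653 → excluded.
Retained (n=11): Σ = 5859, mean = 5859/11 = 532.636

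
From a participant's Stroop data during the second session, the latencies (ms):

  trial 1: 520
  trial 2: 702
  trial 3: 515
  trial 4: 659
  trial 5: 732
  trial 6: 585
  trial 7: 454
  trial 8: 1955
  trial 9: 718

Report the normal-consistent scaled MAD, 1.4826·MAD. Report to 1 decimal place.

Sorted: 454, 515, 520, 585, 659, 702, 718, 732, 1955 → median = 659
|x − 659| sorted: 0, 43, 59, 73, 74, 139, 144, 205, 1296 → MAD = 74
Robust SD ≈ 1.4826 × 74 = 109.712

109.7 ms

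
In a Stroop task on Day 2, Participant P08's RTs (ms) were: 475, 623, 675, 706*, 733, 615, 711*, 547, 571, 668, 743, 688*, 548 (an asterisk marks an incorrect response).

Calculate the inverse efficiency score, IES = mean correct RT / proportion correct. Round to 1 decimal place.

805.7 ms

Correct trials (n=10): 475, 623, 675, 733, 615, 547, 571, 668, 743, 548
Mean correct RT = 6198/10 = 619.8000 ms
Proportion correct = 10/13
IES = 619.8000 / (10/13) = 805.740 ms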